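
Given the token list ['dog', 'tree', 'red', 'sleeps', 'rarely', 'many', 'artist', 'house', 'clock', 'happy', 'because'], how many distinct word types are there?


Listing all tokens and tracking unique types:
  Token 1: 'dog' -> NEW (unique so far: 1)
  Token 2: 'tree' -> NEW (unique so far: 2)
  Token 3: 'red' -> NEW (unique so far: 3)
  Token 4: 'sleeps' -> NEW (unique so far: 4)
  Token 5: 'rarely' -> NEW (unique so far: 5)
  Token 6: 'many' -> NEW (unique so far: 6)
  Token 7: 'artist' -> NEW (unique so far: 7)
  Token 8: 'house' -> NEW (unique so far: 8)
  Token 9: 'clock' -> NEW (unique so far: 9)
  Token 10: 'happy' -> NEW (unique so far: 10)
  Token 11: 'because' -> NEW (unique so far: 11)
Unique types: ('artist', 'because', 'clock', 'dog', 'happy', 'house', 'many', 'rarely', 'red', 'sleeps', 'tree')
Vocabulary size: 11

11


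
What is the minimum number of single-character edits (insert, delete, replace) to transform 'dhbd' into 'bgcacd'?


Building DP table for s1='dhbd' (len 4) and s2='bgcacd' (len 6):
       b  g  c  a  c  d
    0  1  2  3  4  5  6
  d 1  1  2  3  4  5  5
  h 2  2  2  3  4  5  6
  b 3  2  3  3  4  5  6
  d 4  3  3  4  4  5  5
Edit distance = dp[4][6] = 5

5


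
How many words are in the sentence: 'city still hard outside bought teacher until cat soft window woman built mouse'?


Counting words by splitting on spaces:
  Word 1: 'city'
  Word 2: 'still'
  Word 3: 'hard'
  Word 4: 'outside'
  Word 5: 'bought'
  Word 6: 'teacher'
  Word 7: 'until'
  Word 8: 'cat'
  Word 9: 'soft'
  Word 10: 'window'
  Word 11: 'woman'
  Word 12: 'built'
  Word 13: 'mouse'
Total words: 13

13


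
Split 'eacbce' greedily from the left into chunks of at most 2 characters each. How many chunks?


'eacbce' has 6 characters.
Chunking with max size 2:
  Chunk 1: 'ea' (positions 0-1)
  Chunk 2: 'cb' (positions 2-3)
  Chunk 3: 'ce' (positions 4-5)
Total chunks: ceil(6 / 2) = 3

3


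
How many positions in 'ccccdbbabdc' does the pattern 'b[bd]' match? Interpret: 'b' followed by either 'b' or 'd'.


Pattern: b[bd] means 'b' followed by either 'b' or 'd'.
Scanning 'ccccdbbabdc' position-by-position:
  Pos 0: window 'cc' -> no
  Pos 1: window 'cc' -> no
  Pos 2: window 'cc' -> no
  Pos 3: window 'cd' -> no
  Pos 4: window 'db' -> no
  Pos 5: window 'bb' -> MATCH
  Pos 6: window 'ba' -> no
  Pos 7: window 'ab' -> no
  Pos 8: window 'bd' -> MATCH
  Pos 9: window 'dc' -> no
  Pos 10: window 'c' -> no
Total matches: 2

2


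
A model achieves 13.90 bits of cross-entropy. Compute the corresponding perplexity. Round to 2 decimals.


Perplexity formula: PP = 2^H
H = 13.90
PP = 2^13.90
Decompose: 2^13.90 = 2^13 * 2^0.90
2^13 = 8192, 2^0.90 ~ 1.8660660
PP ~ 8192 * 1.8660660 = 15286.8126720
Rounded to 2 decimals: 15286.81

15286.81


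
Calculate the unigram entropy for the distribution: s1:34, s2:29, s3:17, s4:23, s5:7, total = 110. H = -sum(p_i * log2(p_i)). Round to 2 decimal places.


Computing entropy H = -sum(p_i * log2(p_i)):
  s1: p = 34/110 = 0.3091, -p*log2(p) = 0.5236
  s2: p = 29/110 = 0.2636, -p*log2(p) = 0.5071
  s3: p = 17/110 = 0.1545, -p*log2(p) = 0.4163
  s4: p = 23/110 = 0.2091, -p*log2(p) = 0.4721
  s5: p = 7/110 = 0.0636, -p*log2(p) = 0.2529
H = sum of terms = 2.1720
Rounded to 2 decimals: 2.17

2.17


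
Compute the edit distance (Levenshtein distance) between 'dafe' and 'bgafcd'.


Building DP table for s1='dafe' (len 4) and s2='bgafcd' (len 6):
       b  g  a  f  c  d
    0  1  2  3  4  5  6
  d 1  1  2  3  4  5  5
  a 2  2  2  2  3  4  5
  f 3  3  3  3  2  3  4
  e 4  4  4  4  3  3  4
Edit distance = dp[4][6] = 4

4


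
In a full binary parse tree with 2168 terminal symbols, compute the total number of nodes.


Leaf nodes (terminals): 2168
Internal nodes = n - 1 = 2168 - 1 = 2167
Total = leaves + internal = 2168 + 2167 = 4335

4335


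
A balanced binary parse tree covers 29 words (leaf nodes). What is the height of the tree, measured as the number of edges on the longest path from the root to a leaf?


In a balanced binary tree with n leaves the deepest leaf is ceil(log2(n)) edges below the root.
log2(29) = 4.8580
ceil(4.8580) = 5
height (edges) = 5

5


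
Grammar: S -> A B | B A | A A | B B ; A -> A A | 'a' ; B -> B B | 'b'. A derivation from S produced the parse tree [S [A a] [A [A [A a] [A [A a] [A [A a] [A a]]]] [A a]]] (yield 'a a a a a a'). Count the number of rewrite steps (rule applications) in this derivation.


Every bracketed nonterminal node [X ...] in the tree is produced by exactly one rule application.
Reading the tree off as a leftmost derivation:
  Step 1: S  =>  A A   (applied S -> A A)
  Step 2: A A  =>  a A   (applied A -> a)
  Step 3: a A  =>  a A A   (applied A -> A A)
  Step 4: a A A  =>  a A A A   (applied A -> A A)
  Step 5: a A A A  =>  a a A A   (applied A -> a)
  Step 6: a a A A  =>  a a A A A   (applied A -> A A)
  Step 7: a a A A A  =>  a a a A A   (applied A -> a)
  Step 8: a a a A A  =>  a a a A A A   (applied A -> A A)
  Step 9: a a a A A A  =>  a a a a A A   (applied A -> a)
  Step 10: a a a a A A  =>  a a a a a A   (applied A -> a)
  Step 11: a a a a a A  =>  a a a a a a   (applied A -> a)
Final yield: a a a a a a
Total rewrite steps: 11

11


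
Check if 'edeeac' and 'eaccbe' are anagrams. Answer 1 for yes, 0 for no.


Sort characters of 'edeeac': 'acdeee'
Sort characters of 'eaccbe': 'abccee'
Sorted forms differ -> they are NOT anagrams
Result: 0

0


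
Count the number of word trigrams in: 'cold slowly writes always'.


Word trigrams from [4] words:
  Trigram 1: (cold slowly writes)
  Trigram 2: (slowly writes always)
Total word trigrams: 4 - 2 = 2

2


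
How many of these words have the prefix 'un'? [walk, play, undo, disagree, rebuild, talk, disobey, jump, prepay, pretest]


Checking each word for prefix 'un':
  'walk' -> no (count: 0)
  'play' -> no (count: 0)
  'undo' -> YES, starts with 'un' (count: 1)
  'disagree' -> no (count: 1)
  'rebuild' -> no (count: 1)
  'talk' -> no (count: 1)
  'disobey' -> no (count: 1)
  'jump' -> no (count: 1)
  'prepay' -> no (count: 1)
  'pretest' -> no (count: 1)
Total with prefix 'un': 1

1


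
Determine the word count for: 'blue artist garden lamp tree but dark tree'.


Counting words by splitting on spaces:
  Word 1: 'blue'
  Word 2: 'artist'
  Word 3: 'garden'
  Word 4: 'lamp'
  Word 5: 'tree'
  Word 6: 'but'
  Word 7: 'dark'
  Word 8: 'tree'
Total words: 8

8


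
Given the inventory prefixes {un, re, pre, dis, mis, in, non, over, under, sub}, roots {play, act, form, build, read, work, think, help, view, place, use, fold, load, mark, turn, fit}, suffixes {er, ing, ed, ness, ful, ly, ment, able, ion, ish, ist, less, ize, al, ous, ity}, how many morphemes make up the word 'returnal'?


Segmenting 'returnal' against the inventory:
  're' -> prefix (morpheme 1)
  'turn' -> root (morpheme 2)
  'al' -> suffix (morpheme 3)
Total morphemes: 3

3


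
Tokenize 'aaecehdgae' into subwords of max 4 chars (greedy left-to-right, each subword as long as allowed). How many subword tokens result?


'aaecehdgae' has 10 characters.
Chunking with max size 4:
  Chunk 1: 'aaec' (positions 0-3)
  Chunk 2: 'ehdg' (positions 4-7)
  Chunk 3: 'ae' (positions 8-9)
Total chunks: ceil(10 / 4) = 3

3


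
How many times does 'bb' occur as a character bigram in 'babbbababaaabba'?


Scanning 'babbbababaaabba' for bigram 'bb':
  Position 0: 'ba' -> no
  Position 1: 'ab' -> no
  Position 2: 'bb' -> MATCH
  Position 3: 'bb' -> MATCH
  Position 4: 'ba' -> no
  Position 5: 'ab' -> no
  Position 6: 'ba' -> no
  Position 7: 'ab' -> no
  Position 8: 'ba' -> no
  Position 9: 'aa' -> no
  Position 10: 'aa' -> no
  Position 11: 'ab' -> no
  Position 12: 'bb' -> MATCH
  Position 13: 'ba' -> no
Total matches: 3

3


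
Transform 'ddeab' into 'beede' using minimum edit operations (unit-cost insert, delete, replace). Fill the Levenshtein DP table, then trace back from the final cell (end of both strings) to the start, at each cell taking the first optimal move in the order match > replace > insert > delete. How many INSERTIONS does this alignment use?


Edit distance = 4. Backtracking from cell (5, 5) with preference match > replace > insert > delete,
then listing the resulting alignment 'ddeab' -> 'beede' left to right:
  Step 1: replace d->b
  Step 2: replace d->e
  Step 3: keep 'e'
  Step 4: replace a->d
  Step 5: replace b->e
Total insertions: 0

0


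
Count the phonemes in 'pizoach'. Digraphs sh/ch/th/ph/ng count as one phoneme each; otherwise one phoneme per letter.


Parsing 'pizoach' greedily, digraphs first:
  'p' -> consonant phoneme (phonemes so far: 1)
  'i' -> vowel phoneme (phonemes so far: 2)
  'z' -> consonant phoneme (phonemes so far: 3)
  'o' -> vowel phoneme (phonemes so far: 4)
  'a' -> vowel phoneme (phonemes so far: 5)
  'ch' -> digraph (1 consonant phoneme) (phonemes so far: 6)
Total phonemes: 6

6


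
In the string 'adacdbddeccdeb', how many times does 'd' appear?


Scanning 'adacdbddeccdeb' for 'd':
  Position 1: 'd' -> MATCH (count: 1)
  Position 4: 'd' -> MATCH (count: 2)
  Position 6: 'd' -> MATCH (count: 3)
  Position 7: 'd' -> MATCH (count: 4)
  Position 11: 'd' -> MATCH (count: 5)
Total occurrences of 'd': 5

5


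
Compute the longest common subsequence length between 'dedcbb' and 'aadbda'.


DP table for LCS of 'dedcbb' and 'aadbda':
       a  a  d  b  d  a
    0  0  0  0  0  0  0
  d 0  0  0  1  1  1  1
  e 0  0  0  1  1  1  1
  d 0  0  0  1  1  2  2
  c 0  0  0  1  1  2  2
  b 0  0  0  1  2  2  2
  b 0  0  0  1  2  2  2
LCS: 'dd'
LCS length = 2

2


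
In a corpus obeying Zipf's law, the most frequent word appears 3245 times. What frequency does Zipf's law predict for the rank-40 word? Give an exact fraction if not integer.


Zipf's law: freq(rank) = f1 / rank
f1 = 3245, rank = 40
freq = 3245 / 40
GCD(3245, 40) = 5
Simplified: 649/8

649/8


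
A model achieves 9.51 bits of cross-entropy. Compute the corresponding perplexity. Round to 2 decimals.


Perplexity formula: PP = 2^H
H = 9.51
PP = 2^9.51
Decompose: 2^9.51 = 2^9 * 2^0.51
2^9 = 512, 2^0.51 ~ 1.4240502
PP ~ 512 * 1.4240502 = 729.1137024
Rounded to 2 decimals: 729.11

729.11


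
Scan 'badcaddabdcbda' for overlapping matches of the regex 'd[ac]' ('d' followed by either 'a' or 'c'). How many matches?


Pattern: d[ac] means 'd' followed by either 'a' or 'c'.
Scanning 'badcaddabdcbda' position-by-position:
  Pos 0: window 'ba' -> no
  Pos 1: window 'ad' -> no
  Pos 2: window 'dc' -> MATCH
  Pos 3: window 'ca' -> no
  Pos 4: window 'ad' -> no
  Pos 5: window 'dd' -> no
  Pos 6: window 'da' -> MATCH
  Pos 7: window 'ab' -> no
  Pos 8: window 'bd' -> no
  Pos 9: window 'dc' -> MATCH
  Pos 10: window 'cb' -> no
  Pos 11: window 'bd' -> no
  Pos 12: window 'da' -> MATCH
  Pos 13: window 'a' -> no
Total matches: 4

4


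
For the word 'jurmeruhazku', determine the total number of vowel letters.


Scanning each character of 'jurmeruhazku':
  Position 1: 'j' -> consonant (running count: 0)
  Position 2: 'u' -> vowel (running count: 1)
  Position 3: 'r' -> consonant (running count: 1)
  Position 4: 'm' -> consonant (running count: 1)
  Position 5: 'e' -> vowel (running count: 2)
  Position 6: 'r' -> consonant (running count: 2)
  Position 7: 'u' -> vowel (running count: 3)
  Position 8: 'h' -> consonant (running count: 3)
  Position 9: 'a' -> vowel (running count: 4)
  Position 10: 'z' -> consonant (running count: 4)
  Position 11: 'k' -> consonant (running count: 4)
  Position 12: 'u' -> vowel (running count: 5)
Total vowels: 5

5


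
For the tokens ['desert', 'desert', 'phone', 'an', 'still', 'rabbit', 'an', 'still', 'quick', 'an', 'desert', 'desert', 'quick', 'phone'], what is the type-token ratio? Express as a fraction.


Tokens: 14
Unique types: ('an', 'desert', 'phone', 'quick', 'rabbit', 'still') = 6
TTR = 6/14
Simplify: divide both by 2 -> 3/7
TTR = 3/7

3/7


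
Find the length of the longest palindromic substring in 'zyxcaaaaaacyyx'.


Scanning 'zyxcaaaaaacyyx' for palindromic substrings.
Substring at positions 3-10: 'caaaaaac'.
Check: reverse('caaaaaac') = 'caaaaaac' -> palindrome confirmed.
Neighbouring characters ('x' / 'y') break symmetry, so it cannot extend further.
No longer palindromic substring exists; longest length = 8

8


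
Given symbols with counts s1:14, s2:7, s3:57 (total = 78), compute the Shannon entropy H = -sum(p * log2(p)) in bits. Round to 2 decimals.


Computing entropy H = -sum(p_i * log2(p_i)):
  s1: p = 14/78 = 0.1795, -p*log2(p) = 0.4448
  s2: p = 7/78 = 0.0897, -p*log2(p) = 0.3121
  s3: p = 57/78 = 0.7308, -p*log2(p) = 0.3307
H = sum of terms = 1.0876
Rounded to 2 decimals: 1.09

1.09


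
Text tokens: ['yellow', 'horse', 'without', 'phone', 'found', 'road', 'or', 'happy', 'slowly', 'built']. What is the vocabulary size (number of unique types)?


Listing all tokens and tracking unique types:
  Token 1: 'yellow' -> NEW (unique so far: 1)
  Token 2: 'horse' -> NEW (unique so far: 2)
  Token 3: 'without' -> NEW (unique so far: 3)
  Token 4: 'phone' -> NEW (unique so far: 4)
  Token 5: 'found' -> NEW (unique so far: 5)
  Token 6: 'road' -> NEW (unique so far: 6)
  Token 7: 'or' -> NEW (unique so far: 7)
  Token 8: 'happy' -> NEW (unique so far: 8)
  Token 9: 'slowly' -> NEW (unique so far: 9)
  Token 10: 'built' -> NEW (unique so far: 10)
Unique types: ('built', 'found', 'happy', 'horse', 'or', 'phone', 'road', 'slowly', 'without', 'yellow')
Vocabulary size: 10

10


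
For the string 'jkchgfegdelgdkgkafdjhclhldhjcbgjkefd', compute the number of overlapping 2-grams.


String 'jkchgfegdelgdkgkafdjhclhldhjcbgjkefd' has length L = 36.
Number of overlapping n-grams = L - n + 1
Substituting: 36 - 2 + 1 = 35

35


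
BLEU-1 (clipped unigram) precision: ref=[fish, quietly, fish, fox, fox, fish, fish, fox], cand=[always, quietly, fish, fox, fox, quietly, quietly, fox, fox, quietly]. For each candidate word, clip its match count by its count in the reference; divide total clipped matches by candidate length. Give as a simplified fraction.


Reference word counts: {'fish': 4, 'fox': 3, 'quietly': 1}
Checking each candidate word (with clipping):
  'always' -> not in reference -> no match (matches: 0)
  'quietly' -> in reference (ref count 1, used 1/1) -> match (matches: 1)
  'fish' -> in reference (ref count 4, used 1/4) -> match (matches: 2)
  'fox' -> in reference (ref count 3, used 1/3) -> match (matches: 3)
  'fox' -> in reference (ref count 3, used 2/3) -> match (matches: 4)
  'quietly' -> ref count 1 already used up (1/1) -> clipped, no match (matches: 4)
  'quietly' -> ref count 1 already used up (1/1) -> clipped, no match (matches: 4)
  'fox' -> in reference (ref count 3, used 3/3) -> match (matches: 5)
  'fox' -> ref count 3 already used up (3/3) -> clipped, no match (matches: 5)
  'quietly' -> ref count 1 already used up (1/1) -> clipped, no match (matches: 5)
Clipped matches: 5, Candidate length: 10
Precision = 5/10 = 1/2

1/2


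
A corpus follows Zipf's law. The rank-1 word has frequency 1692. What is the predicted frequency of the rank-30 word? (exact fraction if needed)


Zipf's law: freq(rank) = f1 / rank
f1 = 1692, rank = 30
freq = 1692 / 30
GCD(1692, 30) = 6
Simplified: 282/5

282/5


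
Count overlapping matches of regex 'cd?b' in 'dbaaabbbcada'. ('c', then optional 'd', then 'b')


Pattern: cd?b means 'c', then optional 'd', then 'b'.
Scanning 'dbaaabbbcada' position-by-position:
  Pos 0: window 'dba' -> no
  Pos 1: window 'baa' -> no
  Pos 2: window 'aaa' -> no
  Pos 3: window 'aab' -> no
  Pos 4: window 'abb' -> no
  Pos 5: window 'bbb' -> no
  Pos 6: window 'bbc' -> no
  Pos 7: window 'bca' -> no
  Pos 8: window 'cad' -> no
  Pos 9: window 'ada' -> no
  Pos 10: window 'da' -> no
  Pos 11: window 'a' -> no
Total matches: 0

0


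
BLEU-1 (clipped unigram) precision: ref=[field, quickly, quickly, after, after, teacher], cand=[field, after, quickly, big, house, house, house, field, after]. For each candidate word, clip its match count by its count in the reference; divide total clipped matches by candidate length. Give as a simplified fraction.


Reference word counts: {'after': 2, 'field': 1, 'quickly': 2, 'teacher': 1}
Checking each candidate word (with clipping):
  'field' -> in reference (ref count 1, used 1/1) -> match (matches: 1)
  'after' -> in reference (ref count 2, used 1/2) -> match (matches: 2)
  'quickly' -> in reference (ref count 2, used 1/2) -> match (matches: 3)
  'big' -> not in reference -> no match (matches: 3)
  'house' -> not in reference -> no match (matches: 3)
  'house' -> not in reference -> no match (matches: 3)
  'house' -> not in reference -> no match (matches: 3)
  'field' -> ref count 1 already used up (1/1) -> clipped, no match (matches: 3)
  'after' -> in reference (ref count 2, used 2/2) -> match (matches: 4)
Clipped matches: 4, Candidate length: 9
Precision = 4/9

4/9


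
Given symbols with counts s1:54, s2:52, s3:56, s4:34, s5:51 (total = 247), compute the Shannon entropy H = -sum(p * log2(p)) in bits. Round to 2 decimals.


Computing entropy H = -sum(p_i * log2(p_i)):
  s1: p = 54/247 = 0.2186, -p*log2(p) = 0.4795
  s2: p = 52/247 = 0.2105, -p*log2(p) = 0.4732
  s3: p = 56/247 = 0.2267, -p*log2(p) = 0.4854
  s4: p = 34/247 = 0.1377, -p*log2(p) = 0.3938
  s5: p = 51/247 = 0.2065, -p*log2(p) = 0.4699
H = sum of terms = 2.3018
Rounded to 2 decimals: 2.30

2.30


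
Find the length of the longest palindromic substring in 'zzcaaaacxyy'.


Scanning 'zzcaaaacxyy' for palindromic substrings.
Substring at positions 2-7: 'caaaac'.
Check: reverse('caaaac') = 'caaaac' -> palindrome confirmed.
Neighbouring characters ('z' / 'x') break symmetry, so it cannot extend further.
No longer palindromic substring exists; longest length = 6

6


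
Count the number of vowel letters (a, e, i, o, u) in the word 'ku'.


Scanning each character of 'ku':
  Position 1: 'k' -> consonant (running count: 0)
  Position 2: 'u' -> vowel (running count: 1)
Total vowels: 1

1


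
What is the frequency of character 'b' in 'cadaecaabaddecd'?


Scanning 'cadaecaabaddecd' for 'b':
  Position 8: 'b' -> MATCH (count: 1)
Total occurrences of 'b': 1

1


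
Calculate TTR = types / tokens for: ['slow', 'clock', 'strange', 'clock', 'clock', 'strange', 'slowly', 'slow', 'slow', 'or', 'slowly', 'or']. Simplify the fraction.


Tokens: 12
Unique types: ('clock', 'or', 'slow', 'slowly', 'strange') = 5
TTR = 5/12
Already in lowest terms.

5/12


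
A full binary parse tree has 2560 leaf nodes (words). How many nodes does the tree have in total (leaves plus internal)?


Leaf nodes (terminals): 2560
Internal nodes = n - 1 = 2560 - 1 = 2559
Total = leaves + internal = 2560 + 2559 = 5119

5119


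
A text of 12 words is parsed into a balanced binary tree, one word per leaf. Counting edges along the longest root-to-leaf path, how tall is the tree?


In a balanced binary tree with n leaves the deepest leaf is ceil(log2(n)) edges below the root.
log2(12) = 3.5850
ceil(3.5850) = 4
height (edges) = 4

4


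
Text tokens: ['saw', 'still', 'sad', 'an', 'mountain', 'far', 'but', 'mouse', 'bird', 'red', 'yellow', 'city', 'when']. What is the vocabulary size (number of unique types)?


Listing all tokens and tracking unique types:
  Token 1: 'saw' -> NEW (unique so far: 1)
  Token 2: 'still' -> NEW (unique so far: 2)
  Token 3: 'sad' -> NEW (unique so far: 3)
  Token 4: 'an' -> NEW (unique so far: 4)
  Token 5: 'mountain' -> NEW (unique so far: 5)
  Token 6: 'far' -> NEW (unique so far: 6)
  Token 7: 'but' -> NEW (unique so far: 7)
  Token 8: 'mouse' -> NEW (unique so far: 8)
  Token 9: 'bird' -> NEW (unique so far: 9)
  Token 10: 'red' -> NEW (unique so far: 10)
  Token 11: 'yellow' -> NEW (unique so far: 11)
  Token 12: 'city' -> NEW (unique so far: 12)
  Token 13: 'when' -> NEW (unique so far: 13)
Unique types: ('an', 'bird', 'but', 'city', 'far', 'mountain', 'mouse', 'red', 'sad', 'saw', 'still', 'when', 'yellow')
Vocabulary size: 13

13


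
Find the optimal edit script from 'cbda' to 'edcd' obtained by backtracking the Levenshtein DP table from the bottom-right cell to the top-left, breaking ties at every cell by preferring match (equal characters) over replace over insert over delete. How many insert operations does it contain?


Edit distance = 4. Backtracking from cell (4, 4) with preference match > replace > insert > delete,
then listing the resulting alignment 'cbda' -> 'edcd' left to right:
  Step 1: replace c->e
  Step 2: replace b->d
  Step 3: replace d->c
  Step 4: replace a->d
Total insertions: 0

0


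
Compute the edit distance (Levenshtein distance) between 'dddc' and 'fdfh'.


Building DP table for s1='dddc' (len 4) and s2='fdfh' (len 4):
       f  d  f  h
    0  1  2  3  4
  d 1  1  1  2  3
  d 2  2  1  2  3
  d 3  3  2  2  3
  c 4  4  3  3  3
Edit distance = dp[4][4] = 3

3


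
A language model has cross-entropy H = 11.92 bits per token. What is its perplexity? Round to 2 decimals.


Perplexity formula: PP = 2^H
H = 11.92
PP = 2^11.92
Decompose: 2^11.92 = 2^11 * 2^0.92
2^11 = 2048, 2^0.92 ~ 1.8921153
PP ~ 2048 * 1.8921153 = 3875.0521344
Rounded to 2 decimals: 3875.05

3875.05


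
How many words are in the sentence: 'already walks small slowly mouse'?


Counting words by splitting on spaces:
  Word 1: 'already'
  Word 2: 'walks'
  Word 3: 'small'
  Word 4: 'slowly'
  Word 5: 'mouse'
Total words: 5

5


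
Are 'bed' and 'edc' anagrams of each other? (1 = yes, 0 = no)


Sort characters of 'bed': 'bde'
Sort characters of 'edc': 'cde'
Sorted forms differ -> they are NOT anagrams
Result: 0

0


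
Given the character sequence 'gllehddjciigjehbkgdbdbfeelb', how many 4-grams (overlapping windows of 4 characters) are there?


String 'gllehddjciigjehbkgdbdbfeelb' has length L = 27.
Number of overlapping n-grams = L - n + 1
Substituting: 27 - 4 + 1 = 24

24


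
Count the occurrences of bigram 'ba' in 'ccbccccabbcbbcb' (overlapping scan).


Scanning 'ccbccccabbcbbcb' for bigram 'ba':
  Position 0: 'cc' -> no
  Position 1: 'cb' -> no
  Position 2: 'bc' -> no
  Position 3: 'cc' -> no
  Position 4: 'cc' -> no
  Position 5: 'cc' -> no
  Position 6: 'ca' -> no
  Position 7: 'ab' -> no
  Position 8: 'bb' -> no
  Position 9: 'bc' -> no
  Position 10: 'cb' -> no
  Position 11: 'bb' -> no
  Position 12: 'bc' -> no
  Position 13: 'cb' -> no
Total matches: 0

0


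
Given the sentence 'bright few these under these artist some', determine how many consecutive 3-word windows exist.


Word trigrams from [7] words:
  Trigram 1: (bright few these)
  Trigram 2: (few these under)
  Trigram 3: (these under these)
  Trigram 4: (under these artist)
  Trigram 5: (these artist some)
Total word trigrams: 7 - 2 = 5

5


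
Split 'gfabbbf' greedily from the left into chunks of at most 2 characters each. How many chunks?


'gfabbbf' has 7 characters.
Chunking with max size 2:
  Chunk 1: 'gf' (positions 0-1)
  Chunk 2: 'ab' (positions 2-3)
  Chunk 3: 'bb' (positions 4-5)
  Chunk 4: 'f' (positions 6-6)
Total chunks: ceil(7 / 2) = 4

4


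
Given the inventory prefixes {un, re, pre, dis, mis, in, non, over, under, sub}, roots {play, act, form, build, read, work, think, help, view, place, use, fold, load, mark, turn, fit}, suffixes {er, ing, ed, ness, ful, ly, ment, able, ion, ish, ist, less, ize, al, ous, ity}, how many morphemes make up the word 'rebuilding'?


Segmenting 'rebuilding' against the inventory:
  're' -> prefix (morpheme 1)
  'build' -> root (morpheme 2)
  'ing' -> suffix (morpheme 3)
Total morphemes: 3

3


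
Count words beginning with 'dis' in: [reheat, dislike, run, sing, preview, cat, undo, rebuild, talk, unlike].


Checking each word for prefix 'dis':
  'reheat' -> no (count: 0)
  'dislike' -> YES, starts with 'dis' (count: 1)
  'run' -> no (count: 1)
  'sing' -> no (count: 1)
  'preview' -> no (count: 1)
  'cat' -> no (count: 1)
  'undo' -> no (count: 1)
  'rebuild' -> no (count: 1)
  'talk' -> no (count: 1)
  'unlike' -> no (count: 1)
Total with prefix 'dis': 1

1


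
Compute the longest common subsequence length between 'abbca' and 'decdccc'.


DP table for LCS of 'abbca' and 'decdccc':
       d  e  c  d  c  c  c
    0  0  0  0  0  0  0  0
  a 0  0  0  0  0  0  0  0
  b 0  0  0  0  0  0  0  0
  b 0  0  0  0  0  0  0  0
  c 0  0  0  1  1  1  1  1
  a 0  0  0  1  1  1  1  1
LCS: 'c'
LCS length = 1

1


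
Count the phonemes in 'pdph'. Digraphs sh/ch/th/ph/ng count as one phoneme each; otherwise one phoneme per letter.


Parsing 'pdph' greedily, digraphs first:
  'p' -> consonant phoneme (phonemes so far: 1)
  'd' -> consonant phoneme (phonemes so far: 2)
  'ph' -> digraph (1 consonant phoneme) (phonemes so far: 3)
Total phonemes: 3

3


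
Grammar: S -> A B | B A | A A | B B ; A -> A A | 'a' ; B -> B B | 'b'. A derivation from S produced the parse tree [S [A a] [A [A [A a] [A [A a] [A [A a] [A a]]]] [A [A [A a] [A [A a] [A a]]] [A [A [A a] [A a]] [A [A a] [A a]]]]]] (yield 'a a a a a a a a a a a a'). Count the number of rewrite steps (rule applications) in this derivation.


Every bracketed nonterminal node [X ...] in the tree is produced by exactly one rule application.
Reading the tree off as a leftmost derivation:
  Step 1: S  =>  A A   (applied S -> A A)
  Step 2: A A  =>  a A   (applied A -> a)
  Step 3: a A  =>  a A A   (applied A -> A A)
  Step 4: a A A  =>  a A A A   (applied A -> A A)
  Step 5: a A A A  =>  a a A A   (applied A -> a)
  Step 6: a a A A  =>  a a A A A   (applied A -> A A)
  Step 7: a a A A A  =>  a a a A A   (applied A -> a)
  Step 8: a a a A A  =>  a a a A A A   (applied A -> A A)
  Step 9: a a a A A A  =>  a a a a A A   (applied A -> a)
  Step 10: a a a a A A  =>  a a a a a A   (applied A -> a)
  Step 11: a a a a a A  =>  a a a a a A A   (applied A -> A A)
  Step 12: a a a a a A A  =>  a a a a a A A A   (applied A -> A A)
  Step 13: a a a a a A A A  =>  a a a a a a A A   (applied A -> a)
  Step 14: a a a a a a A A  =>  a a a a a a A A A   (applied A -> A A)
  Step 15: a a a a a a A A A  =>  a a a a a a a A A   (applied A -> a)
  Step 16: a a a a a a a A A  =>  a a a a a a a a A   (applied A -> a)
  Step 17: a a a a a a a a A  =>  a a a a a a a a A A   (applied A -> A A)
  Step 18: a a a a a a a a A A  =>  a a a a a a a a A A A   (applied A -> A A)
  Step 19: a a a a a a a a A A A  =>  a a a a a a a a a A A   (applied A -> a)
  Step 20: a a a a a a a a a A A  =>  a a a a a a a a a a A   (applied A -> a)
  Step 21: a a a a a a a a a a A  =>  a a a a a a a a a a A A   (applied A -> A A)
  Step 22: a a a a a a a a a a A A  =>  a a a a a a a a a a a A   (applied A -> a)
  Step 23: a a a a a a a a a a a A  =>  a a a a a a a a a a a a   (applied A -> a)
Final yield: a a a a a a a a a a a a
Total rewrite steps: 23

23


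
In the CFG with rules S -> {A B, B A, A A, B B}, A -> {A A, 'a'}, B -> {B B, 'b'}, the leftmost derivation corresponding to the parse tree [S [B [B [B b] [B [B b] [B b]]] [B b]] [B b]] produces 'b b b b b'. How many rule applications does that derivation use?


Every bracketed nonterminal node [X ...] in the tree is produced by exactly one rule application.
Reading the tree off as a leftmost derivation:
  Step 1: S  =>  B B   (applied S -> B B)
  Step 2: B B  =>  B B B   (applied B -> B B)
  Step 3: B B B  =>  B B B B   (applied B -> B B)
  Step 4: B B B B  =>  b B B B   (applied B -> b)
  Step 5: b B B B  =>  b B B B B   (applied B -> B B)
  Step 6: b B B B B  =>  b b B B B   (applied B -> b)
  Step 7: b b B B B  =>  b b b B B   (applied B -> b)
  Step 8: b b b B B  =>  b b b b B   (applied B -> b)
  Step 9: b b b b B  =>  b b b b b   (applied B -> b)
Final yield: b b b b b
Total rewrite steps: 9

9


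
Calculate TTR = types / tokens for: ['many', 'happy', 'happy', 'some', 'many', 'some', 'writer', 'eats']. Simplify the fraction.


Tokens: 8
Unique types: ('eats', 'happy', 'many', 'some', 'writer') = 5
TTR = 5/8
Already in lowest terms.

5/8


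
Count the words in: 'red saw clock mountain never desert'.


Counting words by splitting on spaces:
  Word 1: 'red'
  Word 2: 'saw'
  Word 3: 'clock'
  Word 4: 'mountain'
  Word 5: 'never'
  Word 6: 'desert'
Total words: 6

6


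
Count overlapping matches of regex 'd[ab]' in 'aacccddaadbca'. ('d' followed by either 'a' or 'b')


Pattern: d[ab] means 'd' followed by either 'a' or 'b'.
Scanning 'aacccddaadbca' position-by-position:
  Pos 0: window 'aa' -> no
  Pos 1: window 'ac' -> no
  Pos 2: window 'cc' -> no
  Pos 3: window 'cc' -> no
  Pos 4: window 'cd' -> no
  Pos 5: window 'dd' -> no
  Pos 6: window 'da' -> MATCH
  Pos 7: window 'aa' -> no
  Pos 8: window 'ad' -> no
  Pos 9: window 'db' -> MATCH
  Pos 10: window 'bc' -> no
  Pos 11: window 'ca' -> no
  Pos 12: window 'a' -> no
Total matches: 2

2


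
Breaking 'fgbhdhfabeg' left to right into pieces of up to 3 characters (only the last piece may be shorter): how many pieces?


'fgbhdhfabeg' has 11 characters.
Chunking with max size 3:
  Chunk 1: 'fgb' (positions 0-2)
  Chunk 2: 'hdh' (positions 3-5)
  Chunk 3: 'fab' (positions 6-8)
  Chunk 4: 'eg' (positions 9-10)
Total chunks: ceil(11 / 3) = 4

4


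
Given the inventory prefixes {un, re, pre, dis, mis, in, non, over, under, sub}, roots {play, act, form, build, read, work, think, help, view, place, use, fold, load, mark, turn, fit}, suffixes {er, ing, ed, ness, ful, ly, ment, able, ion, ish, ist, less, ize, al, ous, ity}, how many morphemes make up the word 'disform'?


Segmenting 'disform' against the inventory:
  'dis' -> prefix (morpheme 1)
  'form' -> root (morpheme 2)
Total morphemes: 2

2


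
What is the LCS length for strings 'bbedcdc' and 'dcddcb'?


DP table for LCS of 'bbedcdc' and 'dcddcb':
       d  c  d  d  c  b
    0  0  0  0  0  0  0
  b 0  0  0  0  0  0  1
  b 0  0  0  0  0  0  1
  e 0  0  0  0  0  0  1
  d 0  1  1  1  1  1  1
  c 0  1  2  2  2  2  2
  d 0  1  2  3  3  3  3
  c 0  1  2  3  3  4  4
LCS: 'dcdc'
LCS length = 4

4


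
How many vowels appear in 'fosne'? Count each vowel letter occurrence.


Scanning each character of 'fosne':
  Position 1: 'f' -> consonant (running count: 0)
  Position 2: 'o' -> vowel (running count: 1)
  Position 3: 's' -> consonant (running count: 1)
  Position 4: 'n' -> consonant (running count: 1)
  Position 5: 'e' -> vowel (running count: 2)
Total vowels: 2

2


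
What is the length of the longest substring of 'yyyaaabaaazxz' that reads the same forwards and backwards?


Scanning 'yyyaaabaaazxz' for palindromic substrings.
Substring at positions 3-9: 'aaabaaa'.
Check: reverse('aaabaaa') = 'aaabaaa' -> palindrome confirmed.
Neighbouring characters ('y' / 'z') break symmetry, so it cannot extend further.
No longer palindromic substring exists; longest length = 7

7


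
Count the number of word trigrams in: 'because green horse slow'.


Word trigrams from [4] words:
  Trigram 1: (because green horse)
  Trigram 2: (green horse slow)
Total word trigrams: 4 - 2 = 2

2


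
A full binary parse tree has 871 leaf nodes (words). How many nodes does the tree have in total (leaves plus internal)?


Leaf nodes (terminals): 871
Internal nodes = n - 1 = 871 - 1 = 870
Total = leaves + internal = 871 + 870 = 1741

1741


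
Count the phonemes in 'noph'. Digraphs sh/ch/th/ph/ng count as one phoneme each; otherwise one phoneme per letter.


Parsing 'noph' greedily, digraphs first:
  'n' -> consonant phoneme (phonemes so far: 1)
  'o' -> vowel phoneme (phonemes so far: 2)
  'ph' -> digraph (1 consonant phoneme) (phonemes so far: 3)
Total phonemes: 3

3


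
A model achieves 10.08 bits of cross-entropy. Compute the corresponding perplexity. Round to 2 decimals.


Perplexity formula: PP = 2^H
H = 10.08
PP = 2^10.08
Decompose: 2^10.08 = 2^10 * 2^0.08
2^10 = 1024, 2^0.08 ~ 1.0570180
PP ~ 1024 * 1.0570180 = 1082.3864320
Rounded to 2 decimals: 1082.39

1082.39


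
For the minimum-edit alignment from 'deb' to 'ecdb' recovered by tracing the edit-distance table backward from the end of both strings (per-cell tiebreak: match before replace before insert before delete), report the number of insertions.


Edit distance = 3. Backtracking from cell (3, 4) with preference match > replace > insert > delete,
then listing the resulting alignment 'deb' -> 'ecdb' left to right:
  Step 1: insert 'e' [insertion #1]
  Step 2: replace d->c
  Step 3: replace e->d
  Step 4: keep 'b'
Total insertions: 1

1


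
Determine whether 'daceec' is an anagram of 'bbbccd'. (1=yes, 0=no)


Sort characters of 'daceec': 'accdee'
Sort characters of 'bbbccd': 'bbbccd'
Sorted forms differ -> they are NOT anagrams
Result: 0

0


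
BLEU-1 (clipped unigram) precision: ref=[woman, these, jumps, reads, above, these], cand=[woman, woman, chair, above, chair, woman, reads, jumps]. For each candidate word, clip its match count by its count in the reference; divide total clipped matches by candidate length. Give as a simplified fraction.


Reference word counts: {'above': 1, 'jumps': 1, 'reads': 1, 'these': 2, 'woman': 1}
Checking each candidate word (with clipping):
  'woman' -> in reference (ref count 1, used 1/1) -> match (matches: 1)
  'woman' -> ref count 1 already used up (1/1) -> clipped, no match (matches: 1)
  'chair' -> not in reference -> no match (matches: 1)
  'above' -> in reference (ref count 1, used 1/1) -> match (matches: 2)
  'chair' -> not in reference -> no match (matches: 2)
  'woman' -> ref count 1 already used up (1/1) -> clipped, no match (matches: 2)
  'reads' -> in reference (ref count 1, used 1/1) -> match (matches: 3)
  'jumps' -> in reference (ref count 1, used 1/1) -> match (matches: 4)
Clipped matches: 4, Candidate length: 8
Precision = 4/8 = 1/2

1/2


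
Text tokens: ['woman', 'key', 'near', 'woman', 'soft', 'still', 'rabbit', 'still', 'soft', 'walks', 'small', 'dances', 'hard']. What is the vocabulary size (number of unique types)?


Listing all tokens and tracking unique types:
  Token 1: 'woman' -> NEW (unique so far: 1)
  Token 2: 'key' -> NEW (unique so far: 2)
  Token 3: 'near' -> NEW (unique so far: 3)
  Token 4: 'woman' -> duplicate (unique so far: 3)
  Token 5: 'soft' -> NEW (unique so far: 4)
  Token 6: 'still' -> NEW (unique so far: 5)
  Token 7: 'rabbit' -> NEW (unique so far: 6)
  Token 8: 'still' -> duplicate (unique so far: 6)
  Token 9: 'soft' -> duplicate (unique so far: 6)
  Token 10: 'walks' -> NEW (unique so far: 7)
  Token 11: 'small' -> NEW (unique so far: 8)
  Token 12: 'dances' -> NEW (unique so far: 9)
  Token 13: 'hard' -> NEW (unique so far: 10)
Unique types: ('dances', 'hard', 'key', 'near', 'rabbit', 'small', 'soft', 'still', 'walks', 'woman')
Vocabulary size: 10

10


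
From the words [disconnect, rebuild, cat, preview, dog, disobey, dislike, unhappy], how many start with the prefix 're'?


Checking each word for prefix 're':
  'disconnect' -> no (count: 0)
  'rebuild' -> YES, starts with 're' (count: 1)
  'cat' -> no (count: 1)
  'preview' -> no (count: 1)
  'dog' -> no (count: 1)
  'disobey' -> no (count: 1)
  'dislike' -> no (count: 1)
  'unhappy' -> no (count: 1)
Total with prefix 're': 1

1


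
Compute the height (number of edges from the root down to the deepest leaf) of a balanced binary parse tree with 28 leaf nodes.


In a balanced binary tree with n leaves the deepest leaf is ceil(log2(n)) edges below the root.
log2(28) = 4.8074
ceil(4.8074) = 5
height (edges) = 5

5


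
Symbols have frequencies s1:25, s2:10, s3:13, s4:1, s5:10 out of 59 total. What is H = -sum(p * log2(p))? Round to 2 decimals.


Computing entropy H = -sum(p_i * log2(p_i)):
  s1: p = 25/59 = 0.4237, -p*log2(p) = 0.5249
  s2: p = 10/59 = 0.1695, -p*log2(p) = 0.4340
  s3: p = 13/59 = 0.2203, -p*log2(p) = 0.4808
  s4: p = 1/59 = 0.0169, -p*log2(p) = 0.0997
  s5: p = 10/59 = 0.1695, -p*log2(p) = 0.4340
H = sum of terms = 1.9734
Rounded to 2 decimals: 1.97

1.97


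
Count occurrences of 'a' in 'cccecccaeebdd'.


Scanning 'cccecccaeebdd' for 'a':
  Position 7: 'a' -> MATCH (count: 1)
Total occurrences of 'a': 1

1


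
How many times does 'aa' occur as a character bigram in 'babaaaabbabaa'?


Scanning 'babaaaabbabaa' for bigram 'aa':
  Position 0: 'ba' -> no
  Position 1: 'ab' -> no
  Position 2: 'ba' -> no
  Position 3: 'aa' -> MATCH
  Position 4: 'aa' -> MATCH
  Position 5: 'aa' -> MATCH
  Position 6: 'ab' -> no
  Position 7: 'bb' -> no
  Position 8: 'ba' -> no
  Position 9: 'ab' -> no
  Position 10: 'ba' -> no
  Position 11: 'aa' -> MATCH
Total matches: 4

4


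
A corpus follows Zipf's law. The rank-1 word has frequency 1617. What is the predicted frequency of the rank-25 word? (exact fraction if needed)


Zipf's law: freq(rank) = f1 / rank
f1 = 1617, rank = 25
freq = 1617 / 25
GCD(1617, 25) = 1
Simplified: 1617/25

1617/25


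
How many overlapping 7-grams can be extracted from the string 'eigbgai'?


String 'eigbgai' has length L = 7.
Number of overlapping n-grams = L - n + 1
Substituting: 7 - 7 + 1 = 1

1


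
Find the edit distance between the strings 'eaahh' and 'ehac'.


Building DP table for s1='eaahh' (len 5) and s2='ehac' (len 4):
       e  h  a  c
    0  1  2  3  4
  e 1  0  1  2  3
  a 2  1  1  1  2
  a 3  2  2  1  2
  h 4  3  2  2  2
  h 5  4  3  3  3
Edit distance = dp[5][4] = 3

3


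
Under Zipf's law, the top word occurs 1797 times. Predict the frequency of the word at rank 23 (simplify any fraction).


Zipf's law: freq(rank) = f1 / rank
f1 = 1797, rank = 23
freq = 1797 / 23
GCD(1797, 23) = 1
Simplified: 1797/23

1797/23


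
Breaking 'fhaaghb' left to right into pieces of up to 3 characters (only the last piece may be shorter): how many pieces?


'fhaaghb' has 7 characters.
Chunking with max size 3:
  Chunk 1: 'fha' (positions 0-2)
  Chunk 2: 'agh' (positions 3-5)
  Chunk 3: 'b' (positions 6-6)
Total chunks: ceil(7 / 3) = 3

3


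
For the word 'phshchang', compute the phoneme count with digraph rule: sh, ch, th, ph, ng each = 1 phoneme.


Parsing 'phshchang' greedily, digraphs first:
  'ph' -> digraph (1 consonant phoneme) (phonemes so far: 1)
  'sh' -> digraph (1 consonant phoneme) (phonemes so far: 2)
  'ch' -> digraph (1 consonant phoneme) (phonemes so far: 3)
  'a' -> vowel phoneme (phonemes so far: 4)
  'ng' -> digraph (1 consonant phoneme) (phonemes so far: 5)
Total phonemes: 5

5


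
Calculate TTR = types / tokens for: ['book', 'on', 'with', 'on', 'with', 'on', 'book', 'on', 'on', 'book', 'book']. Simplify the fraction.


Tokens: 11
Unique types: ('book', 'on', 'with') = 3
TTR = 3/11
Already in lowest terms.

3/11


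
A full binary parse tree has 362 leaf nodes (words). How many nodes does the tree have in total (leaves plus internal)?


Leaf nodes (terminals): 362
Internal nodes = n - 1 = 362 - 1 = 361
Total = leaves + internal = 362 + 361 = 723

723


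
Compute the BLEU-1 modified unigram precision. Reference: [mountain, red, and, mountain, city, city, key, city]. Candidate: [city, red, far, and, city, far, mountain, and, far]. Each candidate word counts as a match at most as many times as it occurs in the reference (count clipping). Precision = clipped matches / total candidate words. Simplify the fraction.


Reference word counts: {'and': 1, 'city': 3, 'key': 1, 'mountain': 2, 'red': 1}
Checking each candidate word (with clipping):
  'city' -> in reference (ref count 3, used 1/3) -> match (matches: 1)
  'red' -> in reference (ref count 1, used 1/1) -> match (matches: 2)
  'far' -> not in reference -> no match (matches: 2)
  'and' -> in reference (ref count 1, used 1/1) -> match (matches: 3)
  'city' -> in reference (ref count 3, used 2/3) -> match (matches: 4)
  'far' -> not in reference -> no match (matches: 4)
  'mountain' -> in reference (ref count 2, used 1/2) -> match (matches: 5)
  'and' -> ref count 1 already used up (1/1) -> clipped, no match (matches: 5)
  'far' -> not in reference -> no match (matches: 5)
Clipped matches: 5, Candidate length: 9
Precision = 5/9

5/9


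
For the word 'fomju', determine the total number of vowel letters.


Scanning each character of 'fomju':
  Position 1: 'f' -> consonant (running count: 0)
  Position 2: 'o' -> vowel (running count: 1)
  Position 3: 'm' -> consonant (running count: 1)
  Position 4: 'j' -> consonant (running count: 1)
  Position 5: 'u' -> vowel (running count: 2)
Total vowels: 2

2
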